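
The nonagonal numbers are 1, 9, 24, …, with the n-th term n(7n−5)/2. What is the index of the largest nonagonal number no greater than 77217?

Solve n(7n−5)/2 ≤ 77217 for integer n.
n = 148 gives 76294 ≤ 77217, while n = 149 gives 77331 > 77217; so the answer is index 148.

148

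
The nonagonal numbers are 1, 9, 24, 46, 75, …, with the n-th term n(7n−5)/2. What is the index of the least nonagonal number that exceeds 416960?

Solve n(7n−5)/2 > 416960 for integer n.
The largest n with value ≤ 416960 is 345 (since 415725 ≤ 416960 < 418141), so the first above is n = 346, value 418141.

346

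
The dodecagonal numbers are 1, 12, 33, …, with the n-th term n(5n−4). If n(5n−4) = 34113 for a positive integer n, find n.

Set n(5n−4) = 34113, giving 5n² − 4n − 34113 = 0.
The discriminant is 16 + 20·34113 = 682276, and √682276 = 826.
So n = (4 + 826) / 10 = 830/10 = 83.

83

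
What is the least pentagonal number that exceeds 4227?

Solve n(3n−1)/2 > 4227 for integer n.
The largest n with value ≤ 4227 is 53 (since 4187 ≤ 4227 < 4347), so the first above is n = 54, value 4347.

4347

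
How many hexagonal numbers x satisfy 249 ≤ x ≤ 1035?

12

The n-th hexagonal number is n(2n−1).
Smallest index with value ≥ 249: n = 12 (giving 276).
Largest index with value ≤ 1035: n = 23 (giving 1035).
Indices 12 through 23: 12 terms.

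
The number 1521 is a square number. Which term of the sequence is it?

We need n² = 1521, so n = √1521 = 39.
Check: 39² = 1521. ✓

39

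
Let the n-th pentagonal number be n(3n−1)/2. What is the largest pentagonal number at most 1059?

1001

Solve n(3n−1)/2 ≤ 1059 for integer n.
n = 26 gives 1001 ≤ 1059, while n = 27 gives 1080 > 1059; so the answer is 1001.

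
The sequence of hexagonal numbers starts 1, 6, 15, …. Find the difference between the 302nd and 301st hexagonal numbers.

Consecutive hexagonal numbers differ by 4n − 3: here 4·302 − 3 = 1205.

1205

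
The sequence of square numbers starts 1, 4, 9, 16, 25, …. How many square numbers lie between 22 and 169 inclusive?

The n-th square number is n².
Smallest index with value ≥ 22: n = 5 (giving 25).
Largest index with value ≤ 169: n = 13 (giving 169).
Indices 5 through 13: 9 terms.

9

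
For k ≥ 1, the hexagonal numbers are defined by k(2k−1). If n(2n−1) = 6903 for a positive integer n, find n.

59

Set n(2n−1) = 6903, giving 2n² − n − 6903 = 0.
The discriminant is 1 + 8·6903 = 55225, and √55225 = 235.
So n = (1 + 235) / 4 = 236/4 = 59.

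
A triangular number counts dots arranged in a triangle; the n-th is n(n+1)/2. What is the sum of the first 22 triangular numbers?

2024

Σ i(i+1)/2 = (Σi² + Σi) / 2 over i = 1..22.
Σi = 253 and Σi² = 3795.
(1·3795 + 1·253) / 2 = 4048/2 = 2024.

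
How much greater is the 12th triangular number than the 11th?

12

Consecutive triangular numbers differ by n: T_{12} − T_{11} = 12.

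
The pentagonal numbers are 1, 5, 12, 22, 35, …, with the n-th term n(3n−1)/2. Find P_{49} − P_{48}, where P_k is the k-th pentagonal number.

Consecutive pentagonal numbers differ by 3n − 2: here 3·49 − 2 = 145.

145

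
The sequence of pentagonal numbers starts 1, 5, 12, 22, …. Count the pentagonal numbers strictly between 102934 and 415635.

The n-th pentagonal number is n(3n−1)/2.
Smallest index with value > 102934: n = 263 (giving 103622).
Largest index with value < 415635: n = 526 (giving 414751).
Indices 263 through 526: 264 terms.

264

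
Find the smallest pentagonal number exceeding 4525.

Solve n(3n−1)/2 > 4525 for integer n.
The largest n with value ≤ 4525 is 55 (since 4510 ≤ 4525 < 4676), so the first above is n = 56, value 4676.

4676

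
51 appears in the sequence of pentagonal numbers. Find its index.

Set n(3n−1)/2 = 51, giving 3n² − n − 102 = 0.
The discriminant is 1 + 24·51 = 1225, and √1225 = 35.
So n = (1 + 35) / 6 = 36/6 = 6.

6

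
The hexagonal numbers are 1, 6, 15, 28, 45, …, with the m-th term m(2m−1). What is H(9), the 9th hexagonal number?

153

The 9th hexagonal number is n(2n−1) with n = 9.
9·(2·9 − 1) = 9·17 = 153.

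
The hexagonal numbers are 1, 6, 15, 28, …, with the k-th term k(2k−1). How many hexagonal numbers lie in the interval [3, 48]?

The n-th hexagonal number is n(2n−1).
Smallest index with value ≥ 3: n = 2 (giving 6).
Largest index with value ≤ 48: n = 5 (giving 45).
Indices 2 through 5: 4 terms.

4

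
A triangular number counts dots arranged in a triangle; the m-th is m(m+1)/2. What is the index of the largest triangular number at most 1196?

48

Solve n(n+1)/2 ≤ 1196 for integer n.
n = 48 gives 1176 ≤ 1196, while n = 49 gives 1225 > 1196; so the answer is index 48.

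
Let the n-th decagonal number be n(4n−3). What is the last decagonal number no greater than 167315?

165852

Solve n(4n−3) ≤ 167315 for integer n.
n = 204 gives 165852 ≤ 167315, while n = 205 gives 167485 > 167315; so the answer is 165852.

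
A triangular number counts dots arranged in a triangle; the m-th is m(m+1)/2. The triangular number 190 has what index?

Set n(n+1)/2 = 190, giving n² + n − 380 = 0.
The discriminant is 1 + 8·190 = 1521, and √1521 = 39.
So n = (-1 + 39) / 2 = 38/2 = 19.
Check: 19·20/2 = 190. ✓

19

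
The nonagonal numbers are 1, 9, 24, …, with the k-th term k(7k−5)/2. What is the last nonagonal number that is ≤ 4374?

Solve n(7n−5)/2 ≤ 4374 for integer n.
n = 35 gives 4200 ≤ 4374, while n = 36 gives 4446 > 4374; so the answer is 4200.

4200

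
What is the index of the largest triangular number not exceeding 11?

4

Solve n(n+1)/2 ≤ 11 for integer n.
n = 4 gives 10 ≤ 11, while n = 5 gives 15 > 11; so the answer is index 4.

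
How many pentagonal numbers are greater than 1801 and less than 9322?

The n-th pentagonal number is n(3n−1)/2.
Smallest index with value > 1801: n = 35 (giving 1820).
Largest index with value < 9322: n = 78 (giving 9087).
Indices 35 through 78: 44 terms.

44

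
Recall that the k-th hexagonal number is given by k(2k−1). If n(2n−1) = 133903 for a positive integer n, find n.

259

Set n(2n−1) = 133903, giving 2n² − n − 133903 = 0.
The discriminant is 1 + 8·133903 = 1071225, and √1071225 = 1035.
So n = (1 + 1035) / 4 = 1036/4 = 259.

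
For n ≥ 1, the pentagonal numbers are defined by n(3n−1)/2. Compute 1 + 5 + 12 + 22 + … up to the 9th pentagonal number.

405

Σ i(3i−1)/2 = (3Σi² − Σi) / 2 over i = 1..9.
Σi = 45 and Σi² = 285.
(3·285 − 1·45) / 2 = 810/2 = 405.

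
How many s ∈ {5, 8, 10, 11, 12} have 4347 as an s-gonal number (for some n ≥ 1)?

s = 5: P(5, 54) = 4347. ✓
s = 8: P(8, 38) = 4256 and P(8, 39) = 4485; 4347 is not s-gonal.
s = 10: P(10, 33) = 4257 and P(10, 34) = 4522; 4347 is not s-gonal.
s = 11: P(11, 31) = 4216 and P(11, 32) = 4496; 4347 is not s-gonal.
s = 12: P(12, 29) = 4089 and P(12, 30) = 4380; 4347 is not s-gonal.
Hits: s ∈ {5} → 1.

1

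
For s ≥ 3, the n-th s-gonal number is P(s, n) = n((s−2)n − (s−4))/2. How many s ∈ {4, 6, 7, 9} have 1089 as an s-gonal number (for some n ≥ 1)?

2

s = 4: P(4, 33) = 1089. ✓
s = 6: P(6, 23) = 1035 and P(6, 24) = 1128; 1089 is not s-gonal.
s = 7: P(7, 21) = 1071 and P(7, 22) = 1177; 1089 is not s-gonal.
s = 9: P(9, 18) = 1089. ✓
Hits: s ∈ {4, 9} → 2.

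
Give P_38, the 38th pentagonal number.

2147

The 38th pentagonal number is n(3n−1)/2 with n = 38.
38·(3·38 − 1)/2 = 38·113/2 = 2147.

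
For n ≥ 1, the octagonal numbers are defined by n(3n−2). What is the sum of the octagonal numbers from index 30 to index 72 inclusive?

351009

Σ i(3i−2) = 3Σi² − 2Σi over i = 30..72.
Σi = 2628 − 435 = 2193 and Σi² = 127020 − 8555 = 118465.
3·118465 − 2·2193 = 351009.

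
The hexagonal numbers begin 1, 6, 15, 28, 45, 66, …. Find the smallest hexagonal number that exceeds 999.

1035

Solve n(2n−1) > 999 for integer n.
The largest n with value ≤ 999 is 22 (since 946 ≤ 999 < 1035), so the first above is n = 23, value 1035.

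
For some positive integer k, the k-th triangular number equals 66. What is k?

Set n(n+1)/2 = 66, giving n² + n − 132 = 0.
The discriminant is 1 + 8·66 = 529, and √529 = 23.
So n = (-1 + 23) / 2 = 22/2 = 11.
Check: 11·12/2 = 66. ✓

11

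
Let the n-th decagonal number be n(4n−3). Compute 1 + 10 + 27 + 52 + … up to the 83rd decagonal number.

Σ i(4i−3) = 4Σi² − 3Σi over i = 1..83.
Σi = 3486 and Σi² = 194054.
4·194054 − 3·3486 = 765758.

765758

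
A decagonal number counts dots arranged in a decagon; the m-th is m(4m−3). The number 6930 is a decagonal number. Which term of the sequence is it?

Set n(4n−3) = 6930, giving 4n² − 3n − 6930 = 0.
So n = (3 + 333) / 8 = 336/8 = 42.

42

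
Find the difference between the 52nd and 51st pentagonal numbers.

154

Consecutive pentagonal numbers differ by 3n − 2: here 3·52 − 2 = 154.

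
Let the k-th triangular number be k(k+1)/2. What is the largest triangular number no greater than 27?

21

Solve n(n+1)/2 ≤ 27 for integer n.
n = 6 gives 21 ≤ 27, while n = 7 gives 28 > 27; so the answer is 21.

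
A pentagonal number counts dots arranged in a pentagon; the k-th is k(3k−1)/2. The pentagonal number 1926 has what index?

36

Set n(3n−1)/2 = 1926, giving 3n² − n − 3852 = 0.
The discriminant is 1 + 24·1926 = 46225, and √46225 = 215.
So n = (1 + 215) / 6 = 216/6 = 36.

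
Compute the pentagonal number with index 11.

11·(3·11 − 1)/2 = 11·32/2 = 11·16 = 176.

176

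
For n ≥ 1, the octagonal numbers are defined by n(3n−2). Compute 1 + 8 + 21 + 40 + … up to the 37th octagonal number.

Σ i(3i−2) = 3Σi² − 2Σi over i = 1..37.
Σi = 703 and Σi² = 17575.
3·17575 − 2·703 = 51319.

51319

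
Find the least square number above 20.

25

Solve n² > 20 for integer n.
The largest n with value ≤ 20 is 4 (since 16 ≤ 20 < 25), so the first above is n = 5, value 25.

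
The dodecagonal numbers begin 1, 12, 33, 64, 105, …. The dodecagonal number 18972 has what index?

62

Set n(5n−4) = 18972, giving 5n² − 4n − 18972 = 0.
So n = (4 + 616) / 10 = 620/10 = 62.
Check: 62·(5·62 − 4) = 18972. ✓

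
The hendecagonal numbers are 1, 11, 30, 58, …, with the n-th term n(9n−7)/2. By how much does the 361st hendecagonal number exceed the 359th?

6473

361·(9·361 − 7)/2 = 585181 and 359·(9·359 − 7)/2 = 578708.
Difference: 585181 − 578708 = 6473.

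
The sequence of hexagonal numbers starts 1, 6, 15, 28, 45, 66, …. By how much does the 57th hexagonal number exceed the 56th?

Consecutive hexagonal numbers differ by 4n − 3: here 4·57 − 3 = 225.

225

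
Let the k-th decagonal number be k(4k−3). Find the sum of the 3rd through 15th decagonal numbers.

4589

Σ i(4i−3) = 4Σi² − 3Σi over i = 3..15.
Σi = 120 − 3 = 117 and Σi² = 1240 − 5 = 1235.
4·1235 − 3·117 = 4589.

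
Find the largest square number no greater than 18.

16

Solve n² ≤ 18 for integer n.
n = 4 gives 16 ≤ 18, while n = 5 gives 25 > 18; so the answer is 16.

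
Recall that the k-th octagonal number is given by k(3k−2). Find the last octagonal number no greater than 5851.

5720

Solve n(3n−2) ≤ 5851 for integer n.
n = 44 gives 5720 ≤ 5851, while n = 45 gives 5985 > 5851; so the answer is 5720.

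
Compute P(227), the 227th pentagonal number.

77180

227·(3·227 − 1)/2 = 227·680/2 = 227·340 = 77180.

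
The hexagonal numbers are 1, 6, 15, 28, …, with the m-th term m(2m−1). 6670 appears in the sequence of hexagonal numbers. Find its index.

58

Set n(2n−1) = 6670, giving 2n² − n − 6670 = 0.
The discriminant is 1 + 8·6670 = 53361, and √53361 = 231.
So n = (1 + 231) / 4 = 232/4 = 58.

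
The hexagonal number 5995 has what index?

55

Set n(2n−1) = 5995, giving 2n² − n − 5995 = 0.
So n = (1 + 219) / 4 = 220/4 = 55.
Check: 55·(2·55 − 1) = 5995. ✓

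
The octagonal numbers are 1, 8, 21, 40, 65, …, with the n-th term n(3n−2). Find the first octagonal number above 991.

Solve n(3n−2) > 991 for integer n.
The largest n with value ≤ 991 is 18 (since 936 ≤ 991 < 1045), so the first above is n = 19, value 1045.

1045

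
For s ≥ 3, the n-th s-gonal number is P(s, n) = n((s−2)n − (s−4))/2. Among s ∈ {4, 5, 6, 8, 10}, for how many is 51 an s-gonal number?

s = 4: P(4, 7) = 49 and P(4, 8) = 64; 51 is not s-gonal.
s = 5: P(5, 6) = 51. ✓
s = 6: P(6, 5) = 45 and P(6, 6) = 66; 51 is not s-gonal.
s = 8: P(8, 4) = 40 and P(8, 5) = 65; 51 is not s-gonal.
s = 10: P(10, 3) = 27 and P(10, 4) = 52; 51 is not s-gonal.
Hits: s ∈ {5} → 1.

1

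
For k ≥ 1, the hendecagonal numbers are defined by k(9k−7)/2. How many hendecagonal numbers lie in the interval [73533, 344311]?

149

The n-th hendecagonal number is n(9n−7)/2.
Smallest index with value ≥ 73533: n = 129 (giving 74433).
Largest index with value ≤ 344311: n = 277 (giving 344311).
Indices 129 through 277: 149 terms.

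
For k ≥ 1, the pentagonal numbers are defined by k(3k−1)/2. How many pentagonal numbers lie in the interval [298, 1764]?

The n-th pentagonal number is n(3n−1)/2.
Smallest index with value ≥ 298: n = 15 (giving 330).
Largest index with value ≤ 1764: n = 34 (giving 1717).
Indices 15 through 34: 20 terms.

20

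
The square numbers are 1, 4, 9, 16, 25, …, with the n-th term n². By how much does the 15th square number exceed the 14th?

n² − (n−1)² = 2n − 1, so 15² − 14² = 2·15 − 1 = 29.

29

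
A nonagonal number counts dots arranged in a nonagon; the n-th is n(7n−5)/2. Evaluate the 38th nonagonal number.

4959

The 38th nonagonal number is n(7n−5)/2 with n = 38.
38·(7·38 − 5)/2 = 38·261/2 = 4959.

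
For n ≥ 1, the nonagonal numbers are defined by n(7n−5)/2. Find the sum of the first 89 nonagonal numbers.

Σ i(7i−5)/2 = (7Σi² − 5Σi) / 2 over i = 1..89.
Σi = 4005 and Σi² = 238965.
(7·238965 − 5·4005) / 2 = 1652730/2 = 826365.

826365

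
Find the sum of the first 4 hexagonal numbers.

Σ i(2i−1) = 2Σi² − Σi over i = 1..4.
Σi = 10 and Σi² = 30.
2·30 − 1·10 = 50.

50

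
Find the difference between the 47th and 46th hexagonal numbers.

Consecutive hexagonal numbers differ by 4n − 3: here 4·47 − 3 = 185.

185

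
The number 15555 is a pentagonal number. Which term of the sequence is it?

102

Set n(3n−1)/2 = 15555, giving 3n² − n − 31110 = 0.
The discriminant is 1 + 24·15555 = 373321, and √373321 = 611.
So n = (1 + 611) / 6 = 612/6 = 102.
Check: 102·(3·102 − 1)/2 = 15555. ✓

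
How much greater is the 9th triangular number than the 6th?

24

9·10/2 = 45 and 6·7/2 = 21.
Difference: 45 − 21 = 24.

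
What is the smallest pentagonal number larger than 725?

Solve n(3n−1)/2 > 725 for integer n.
The largest n with value ≤ 725 is 22 (since 715 ≤ 725 < 782), so the first above is n = 23, value 782.

782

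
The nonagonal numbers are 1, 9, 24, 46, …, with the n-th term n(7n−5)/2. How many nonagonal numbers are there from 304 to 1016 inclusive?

The n-th nonagonal number is n(7n−5)/2.
Smallest index with value ≥ 304: n = 10 (giving 325).
Largest index with value ≤ 1016: n = 17 (giving 969).
Indices 10 through 17: 8 terms.

8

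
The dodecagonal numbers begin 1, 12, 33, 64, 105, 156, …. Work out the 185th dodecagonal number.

170385

The 185th dodecagonal number is n(5n−4) with n = 185.
185·(5·185 − 4) = 185·921 = 170385.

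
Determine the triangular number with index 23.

The 23rd triangular number is n(n+1)/2 with n = 23.
23·24/2 = 552/2 = 276.

276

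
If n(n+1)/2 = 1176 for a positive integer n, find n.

Set n(n+1)/2 = 1176, giving n² + n − 2352 = 0.
The discriminant is 1 + 8·1176 = 9409, and √9409 = 97.
So n = (-1 + 97) / 2 = 96/2 = 48.
Check: 48·49/2 = 1176. ✓

48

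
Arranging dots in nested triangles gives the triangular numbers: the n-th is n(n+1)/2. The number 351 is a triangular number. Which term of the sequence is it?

Set n(n+1)/2 = 351, giving n² + n − 702 = 0.
The discriminant is 1 + 8·351 = 2809, and √2809 = 53.
So n = (-1 + 53) / 2 = 52/2 = 26.
Check: 26·27/2 = 351. ✓

26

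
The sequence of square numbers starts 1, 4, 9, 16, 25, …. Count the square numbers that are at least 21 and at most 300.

The n-th square number is n².
Smallest index with value ≥ 21: n = 5 (giving 25).
Largest index with value ≤ 300: n = 17 (giving 289).
Indices 5 through 17: 13 terms.

13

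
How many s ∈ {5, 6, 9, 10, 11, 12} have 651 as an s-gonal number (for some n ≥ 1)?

s = 5: P(5, 21) = 651. ✓
s = 6: P(6, 18) = 630 and P(6, 19) = 703; 651 is not s-gonal.
s = 9: P(9, 14) = 651. ✓
s = 10: P(10, 13) = 637 and P(10, 14) = 742; 651 is not s-gonal.
s = 11: P(11, 12) = 606 and P(11, 13) = 715; 651 is not s-gonal.
s = 12: P(12, 11) = 561 and P(12, 12) = 672; 651 is not s-gonal.
Hits: s ∈ {5, 9} → 2.

2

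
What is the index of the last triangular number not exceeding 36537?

Solve n(n+1)/2 ≤ 36537 for integer n.
n = 269 gives 36315 ≤ 36537, while n = 270 gives 36585 > 36537; so the answer is index 269.

269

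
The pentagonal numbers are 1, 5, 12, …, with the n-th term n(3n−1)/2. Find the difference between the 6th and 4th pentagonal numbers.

29

6·(3·6 − 1)/2 = 51 and 4·(3·4 − 1)/2 = 22.
Difference: 51 − 22 = 29.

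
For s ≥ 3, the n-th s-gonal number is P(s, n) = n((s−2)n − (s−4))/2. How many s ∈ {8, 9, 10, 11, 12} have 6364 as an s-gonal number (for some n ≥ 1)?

1

s = 8: P(8, 46) = 6256 and P(8, 47) = 6533; 6364 is not s-gonal.
s = 9: P(9, 43) = 6364. ✓
s = 10: P(10, 40) = 6280 and P(10, 41) = 6601; 6364 is not s-gonal.
s = 11: P(11, 37) = 6031 and P(11, 38) = 6365; 6364 is not s-gonal.
s = 12: P(12, 36) = 6336 and P(12, 37) = 6697; 6364 is not s-gonal.
Hits: s ∈ {9} → 1.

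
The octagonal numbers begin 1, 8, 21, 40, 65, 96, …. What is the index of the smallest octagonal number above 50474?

Solve n(3n−2) > 50474 for integer n.
The largest n with value ≤ 50474 is 130 (since 50440 ≤ 50474 < 51221), so the first above is n = 131, value 51221.

131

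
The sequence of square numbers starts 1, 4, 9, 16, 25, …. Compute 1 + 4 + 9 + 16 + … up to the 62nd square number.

81375

Σ_{i=1}^{62} i² = 62·63·125/6 = 81375.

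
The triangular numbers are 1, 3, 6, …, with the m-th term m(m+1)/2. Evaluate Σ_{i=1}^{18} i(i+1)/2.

Σ i(i+1)/2 = (Σi² + Σi) / 2 over i = 1..18.
Σi = 171 and Σi² = 2109.
(1·2109 + 1·171) / 2 = 2280/2 = 1140.

1140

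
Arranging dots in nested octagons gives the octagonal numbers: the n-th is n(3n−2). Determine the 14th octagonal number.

The 14th octagonal number is n(3n−2) with n = 14.
14·(3·14 − 2) = 14·40 = 560.

560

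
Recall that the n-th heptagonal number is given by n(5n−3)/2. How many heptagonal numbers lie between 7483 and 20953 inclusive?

The n-th heptagonal number is n(5n−3)/2.
Smallest index with value ≥ 7483: n = 56 (giving 7756).
Largest index with value ≤ 20953: n = 91 (giving 20566).
Indices 56 through 91: 36 terms.

36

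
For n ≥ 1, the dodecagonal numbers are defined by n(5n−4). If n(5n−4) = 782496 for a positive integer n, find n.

396

Set n(5n−4) = 782496, giving 5n² − 4n − 782496 = 0.
The discriminant is 16 + 20·782496 = 15649936, and √15649936 = 3956.
So n = (4 + 3956) / 10 = 3960/10 = 396.
Check: 396·(5·396 − 4) = 782496. ✓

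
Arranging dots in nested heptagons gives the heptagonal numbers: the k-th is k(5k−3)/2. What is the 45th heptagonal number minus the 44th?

Consecutive heptagonal numbers differ by 5n − 4: here 5·45 − 4 = 221.

221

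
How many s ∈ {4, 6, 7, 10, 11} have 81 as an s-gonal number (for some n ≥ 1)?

2

s = 4: P(4, 9) = 81. ✓
s = 6: P(6, 6) = 66 and P(6, 7) = 91; 81 is not s-gonal.
s = 7: P(7, 6) = 81. ✓
s = 10: P(10, 4) = 52 and P(10, 5) = 85; 81 is not s-gonal.
s = 11: P(11, 4) = 58 and P(11, 5) = 95; 81 is not s-gonal.
Hits: s ∈ {4, 7} → 2.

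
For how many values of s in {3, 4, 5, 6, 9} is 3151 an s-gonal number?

s = 3: P(3, 78) = 3081 and P(3, 79) = 3160; 3151 is not s-gonal.
s = 4: P(4, 56) = 3136 and P(4, 57) = 3249; 3151 is not s-gonal.
s = 5: P(5, 46) = 3151. ✓
s = 6: P(6, 39) = 3003 and P(6, 40) = 3160; 3151 is not s-gonal.
s = 9: P(9, 30) = 3075 and P(9, 31) = 3286; 3151 is not s-gonal.
Hits: s ∈ {5} → 1.

1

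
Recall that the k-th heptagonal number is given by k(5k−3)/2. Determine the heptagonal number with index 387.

The 387th heptagonal number is n(5n−3)/2 with n = 387.
387·(5·387 − 3)/2 = 387·1932/2 = 387·966 = 373842.

373842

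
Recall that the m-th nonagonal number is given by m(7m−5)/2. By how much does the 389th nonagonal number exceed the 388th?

Consecutive nonagonal numbers differ by 7n − 6: here 7·389 − 6 = 2717.

2717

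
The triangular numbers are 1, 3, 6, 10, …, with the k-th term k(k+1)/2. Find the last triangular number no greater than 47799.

47586

Solve n(n+1)/2 ≤ 47799 for integer n.
n = 308 gives 47586 ≤ 47799, while n = 309 gives 47895 > 47799; so the answer is 47586.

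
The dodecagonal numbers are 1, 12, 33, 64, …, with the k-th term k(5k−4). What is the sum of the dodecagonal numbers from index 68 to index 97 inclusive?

1022275

Σ i(5i−4) = 5Σi² − 4Σi over i = 68..97.
Σi = 4753 − 2278 = 2475 and Σi² = 308945 − 102510 = 206435.
5·206435 − 4·2475 = 1022275.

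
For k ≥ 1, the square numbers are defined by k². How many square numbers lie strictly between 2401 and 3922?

The n-th square number is n².
Smallest index with value > 2401: n = 50 (giving 2500).
Largest index with value < 3922: n = 62 (giving 3844).
Indices 50 through 62: 13 terms.

13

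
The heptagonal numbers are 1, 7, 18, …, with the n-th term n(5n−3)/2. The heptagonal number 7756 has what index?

Set n(5n−3)/2 = 7756, giving 5n² − 3n − 15512 = 0.
The discriminant is 9 + 40·7756 = 310249, and √310249 = 557.
So n = (3 + 557) / 10 = 560/10 = 56.

56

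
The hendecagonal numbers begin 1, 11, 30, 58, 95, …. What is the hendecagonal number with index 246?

The 246th hendecagonal number is n(9n−7)/2 with n = 246.
246·(9·246 − 7)/2 = 246·2207/2 = 271461.

271461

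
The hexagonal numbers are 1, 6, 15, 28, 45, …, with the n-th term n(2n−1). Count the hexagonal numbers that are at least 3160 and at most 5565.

14

The n-th hexagonal number is n(2n−1).
Smallest index with value ≥ 3160: n = 40 (giving 3160).
Largest index with value ≤ 5565: n = 53 (giving 5565).
Indices 40 through 53: 14 terms.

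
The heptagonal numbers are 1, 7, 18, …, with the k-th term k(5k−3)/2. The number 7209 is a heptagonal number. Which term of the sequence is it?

54

Set n(5n−3)/2 = 7209, giving 5n² − 3n − 14418 = 0.
The discriminant is 9 + 40·7209 = 288369, and √288369 = 537.
So n = (3 + 537) / 10 = 540/10 = 54.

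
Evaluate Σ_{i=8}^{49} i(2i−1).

Σ i(2i−1) = 2Σi² − Σi over i = 8..49.
Σi = 1225 − 28 = 1197 and Σi² = 40425 − 140 = 40285.
2·40285 − 1·1197 = 79373.

79373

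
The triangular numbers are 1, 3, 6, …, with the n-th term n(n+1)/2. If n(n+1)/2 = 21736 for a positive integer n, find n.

Set n(n+1)/2 = 21736, giving n² + n − 43472 = 0.
So n = (-1 + 417) / 2 = 416/2 = 208.
Check: 208·209/2 = 21736. ✓

208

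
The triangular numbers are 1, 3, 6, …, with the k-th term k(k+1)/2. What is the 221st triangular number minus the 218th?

660

221·222/2 = 24531 and 218·219/2 = 23871.
Difference: 24531 − 23871 = 660.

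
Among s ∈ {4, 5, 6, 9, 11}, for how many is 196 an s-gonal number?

2

s = 4: P(4, 14) = 196. ✓
s = 5: P(5, 11) = 176 and P(5, 12) = 210; 196 is not s-gonal.
s = 6: P(6, 10) = 190 and P(6, 11) = 231; 196 is not s-gonal.
s = 9: P(9, 7) = 154 and P(9, 8) = 204; 196 is not s-gonal.
s = 11: P(11, 7) = 196. ✓
Hits: s ∈ {4, 11} → 2.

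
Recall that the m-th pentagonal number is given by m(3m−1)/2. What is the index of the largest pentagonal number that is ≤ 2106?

Solve n(3n−1)/2 ≤ 2106 for integer n.
n = 37 gives 2035 ≤ 2106, while n = 38 gives 2147 > 2106; so the answer is index 37.

37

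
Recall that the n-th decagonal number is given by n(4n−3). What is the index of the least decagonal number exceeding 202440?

Solve n(4n−3) > 202440 for integer n.
The largest n with value ≤ 202440 is 225 (since 201825 ≤ 202440 < 203626), so the first above is n = 226, value 203626.

226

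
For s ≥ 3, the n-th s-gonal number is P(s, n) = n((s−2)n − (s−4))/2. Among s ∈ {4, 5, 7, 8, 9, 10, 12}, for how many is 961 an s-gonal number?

1

s = 4: P(4, 31) = 961. ✓
s = 5: P(5, 25) = 925 and P(5, 26) = 1001; 961 is not s-gonal.
s = 7: P(7, 19) = 874 and P(7, 20) = 970; 961 is not s-gonal.
s = 8: P(8, 18) = 936 and P(8, 19) = 1045; 961 is not s-gonal.
s = 9: P(9, 16) = 856 and P(9, 17) = 969; 961 is not s-gonal.
s = 10: P(10, 15) = 855 and P(10, 16) = 976; 961 is not s-gonal.
s = 12: P(12, 14) = 924 and P(12, 15) = 1065; 961 is not s-gonal.
Hits: s ∈ {4} → 1.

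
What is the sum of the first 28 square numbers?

7714

Σ_{i=1}^{28} i² = 28·29·57/6 = 7714.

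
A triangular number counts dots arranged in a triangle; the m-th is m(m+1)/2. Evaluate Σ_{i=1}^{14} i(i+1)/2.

560

Σ i(i+1)/2 = (Σi² + Σi) / 2 over i = 1..14.
Σi = 105 and Σi² = 1015.
(1·1015 + 1·105) / 2 = 1120/2 = 560.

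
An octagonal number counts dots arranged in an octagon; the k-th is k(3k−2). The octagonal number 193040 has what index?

254

Set n(3n−2) = 193040, giving 3n² − 2n − 193040 = 0.
So n = (2 + 1522) / 6 = 1524/6 = 254.
Check: 254·(3·254 − 2) = 193040. ✓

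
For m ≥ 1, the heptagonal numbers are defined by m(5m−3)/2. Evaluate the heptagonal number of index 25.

The 25th heptagonal number is n(5n−3)/2 with n = 25.
25·(5·25 − 3)/2 = 25·122/2 = 25·61 = 1525.

1525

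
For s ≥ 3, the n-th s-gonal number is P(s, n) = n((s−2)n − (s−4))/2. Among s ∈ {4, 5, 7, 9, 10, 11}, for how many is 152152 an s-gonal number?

1

s = 4: P(4, 390) = 152100 and P(4, 391) = 152881; 152152 is not s-gonal.
s = 5: P(5, 318) = 151527 and P(5, 319) = 152482; 152152 is not s-gonal.
s = 7: P(7, 247) = 152152. ✓
s = 9: P(9, 208) = 150904 and P(9, 209) = 152361; 152152 is not s-gonal.
s = 10: P(10, 195) = 151515 and P(10, 196) = 153076; 152152 is not s-gonal.
s = 11: P(11, 184) = 151708 and P(11, 185) = 153365; 152152 is not s-gonal.
Hits: s ∈ {7} → 1.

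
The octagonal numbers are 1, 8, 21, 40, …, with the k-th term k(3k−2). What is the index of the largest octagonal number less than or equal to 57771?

139

Solve n(3n−2) ≤ 57771 for integer n.
n = 139 gives 57685 ≤ 57771, while n = 140 gives 58520 > 57771; so the answer is index 139.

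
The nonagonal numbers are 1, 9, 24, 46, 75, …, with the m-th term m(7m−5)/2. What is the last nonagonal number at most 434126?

432784

Solve n(7n−5)/2 ≤ 434126 for integer n.
n = 352 gives 432784 ≤ 434126, while n = 353 gives 435249 > 434126; so the answer is 432784.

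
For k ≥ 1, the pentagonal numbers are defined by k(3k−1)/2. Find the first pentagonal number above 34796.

35037

Solve n(3n−1)/2 > 34796 for integer n.
The largest n with value ≤ 34796 is 152 (since 34580 ≤ 34796 < 35037), so the first above is n = 153, value 35037.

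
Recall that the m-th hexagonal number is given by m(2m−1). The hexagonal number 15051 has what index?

Set n(2n−1) = 15051, giving 2n² − n − 15051 = 0.
The discriminant is 1 + 8·15051 = 120409, and √120409 = 347.
So n = (1 + 347) / 4 = 348/4 = 87.

87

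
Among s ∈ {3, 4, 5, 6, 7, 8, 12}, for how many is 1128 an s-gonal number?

2

s = 3: P(3, 47) = 1128. ✓
s = 4: P(4, 33) = 1089 and P(4, 34) = 1156; 1128 is not s-gonal.
s = 5: P(5, 27) = 1080 and P(5, 28) = 1162; 1128 is not s-gonal.
s = 6: P(6, 24) = 1128. ✓
s = 7: P(7, 21) = 1071 and P(7, 22) = 1177; 1128 is not s-gonal.
s = 8: P(8, 19) = 1045 and P(8, 20) = 1160; 1128 is not s-gonal.
s = 12: P(12, 15) = 1065 and P(12, 16) = 1216; 1128 is not s-gonal.
Hits: s ∈ {3, 6} → 2.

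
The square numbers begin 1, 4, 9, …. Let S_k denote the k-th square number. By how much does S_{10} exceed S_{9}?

19

n² − (n−1)² = 2n − 1, so 10² − 9² = 2·10 − 1 = 19.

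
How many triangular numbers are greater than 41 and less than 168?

9

The n-th triangular number is n(n+1)/2.
Smallest index with value > 41: n = 9 (giving 45).
Largest index with value < 168: n = 17 (giving 153).
Indices 9 through 17: 9 terms.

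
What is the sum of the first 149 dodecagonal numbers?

Σ i(5i−4) = 5Σi² − 4Σi over i = 1..149.
Σi = 11175 and Σi² = 1113775.
5·1113775 − 4·11175 = 5524175.

5524175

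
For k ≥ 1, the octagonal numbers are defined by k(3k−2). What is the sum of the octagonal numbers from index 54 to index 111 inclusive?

Σ i(3i−2) = 3Σi² − 2Σi over i = 54..111.
Σi = 6216 − 1431 = 4785 and Σi² = 462056 − 51039 = 411017.
3·411017 − 2·4785 = 1223481.

1223481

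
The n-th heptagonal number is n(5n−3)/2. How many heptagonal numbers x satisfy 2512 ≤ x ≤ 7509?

The n-th heptagonal number is n(5n−3)/2.
Smallest index with value ≥ 2512: n = 32 (giving 2512).
Largest index with value ≤ 7509: n = 55 (giving 7480).
Indices 32 through 55: 24 terms.

24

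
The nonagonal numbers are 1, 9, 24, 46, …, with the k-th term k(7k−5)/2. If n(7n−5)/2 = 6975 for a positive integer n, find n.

45

Set n(7n−5)/2 = 6975, giving 7n² − 5n − 13950 = 0.
The discriminant is 25 + 56·6975 = 390625, and √390625 = 625.
So n = (5 + 625) / 14 = 630/14 = 45.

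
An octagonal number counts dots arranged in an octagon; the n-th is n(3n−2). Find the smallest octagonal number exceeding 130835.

131880

Solve n(3n−2) > 130835 for integer n.
The largest n with value ≤ 130835 is 209 (since 130625 ≤ 130835 < 131880), so the first above is n = 210, value 131880.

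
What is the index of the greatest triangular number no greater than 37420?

Solve n(n+1)/2 ≤ 37420 for integer n.
n = 273 gives 37401 ≤ 37420, while n = 274 gives 37675 > 37420; so the answer is index 273.

273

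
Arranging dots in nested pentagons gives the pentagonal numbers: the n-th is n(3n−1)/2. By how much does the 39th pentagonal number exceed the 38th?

Consecutive pentagonal numbers differ by 3n − 2: here 3·39 − 2 = 115.

115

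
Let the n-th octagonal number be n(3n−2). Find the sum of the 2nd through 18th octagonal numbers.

5984

Σ i(3i−2) = 3Σi² − 2Σi over i = 2..18.
Σi = 171 − 1 = 170 and Σi² = 2109 − 1 = 2108.
3·2108 − 2·170 = 5984.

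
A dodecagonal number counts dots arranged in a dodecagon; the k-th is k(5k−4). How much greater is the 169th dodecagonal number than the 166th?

169·(5·169 − 4) = 142129 and 166·(5·166 − 4) = 137116.
Difference: 142129 − 137116 = 5013.

5013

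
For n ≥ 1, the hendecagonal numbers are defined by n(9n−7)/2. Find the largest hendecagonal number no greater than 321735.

Solve n(9n−7)/2 ≤ 321735 for integer n.
n = 267 gives 319866 ≤ 321735, while n = 268 gives 322270 > 321735; so the answer is 319866.

319866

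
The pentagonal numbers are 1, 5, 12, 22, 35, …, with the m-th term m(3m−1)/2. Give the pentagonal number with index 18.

The 18th pentagonal number is n(3n−1)/2 with n = 18.
18·(3·18 − 1)/2 = 18·53/2 = 477.

477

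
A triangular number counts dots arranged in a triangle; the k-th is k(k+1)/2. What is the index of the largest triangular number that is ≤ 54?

9

Solve n(n+1)/2 ≤ 54 for integer n.
n = 9 gives 45 ≤ 54, while n = 10 gives 55 > 54; so the answer is index 9.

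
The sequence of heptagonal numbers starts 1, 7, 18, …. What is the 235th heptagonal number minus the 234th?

1171

Consecutive heptagonal numbers differ by 5n − 4: here 5·235 − 4 = 1171.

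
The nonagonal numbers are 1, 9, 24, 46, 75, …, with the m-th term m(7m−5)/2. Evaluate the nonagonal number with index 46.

7291

The 46th nonagonal number is n(7n−5)/2 with n = 46.
46·(7·46 − 5)/2 = 46·317/2 = 7291.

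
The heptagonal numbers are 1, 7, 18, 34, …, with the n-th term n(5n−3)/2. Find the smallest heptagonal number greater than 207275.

Solve n(5n−3)/2 > 207275 for integer n.
The largest n with value ≤ 207275 is 288 (since 206928 ≤ 207275 < 208369), so the first above is n = 289, value 208369.

208369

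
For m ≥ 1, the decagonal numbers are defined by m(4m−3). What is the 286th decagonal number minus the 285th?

Consecutive decagonal numbers differ by 8n − 7: here 8·286 − 7 = 2281.

2281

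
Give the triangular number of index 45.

The 45th triangular number is n(n+1)/2 with n = 45.
45·46/2 = 2070/2 = 1035.

1035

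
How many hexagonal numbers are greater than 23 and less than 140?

The n-th hexagonal number is n(2n−1).
Smallest index with value > 23: n = 4 (giving 28).
Largest index with value < 140: n = 8 (giving 120).
Indices 4 through 8: 5 terms.

5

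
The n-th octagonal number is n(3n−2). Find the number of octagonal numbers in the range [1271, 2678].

10

The n-th octagonal number is n(3n−2).
Smallest index with value ≥ 1271: n = 21 (giving 1281).
Largest index with value ≤ 2678: n = 30 (giving 2640).
Indices 21 through 30: 10 terms.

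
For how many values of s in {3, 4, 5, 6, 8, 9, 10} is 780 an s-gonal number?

s = 3: P(3, 39) = 780. ✓
s = 4: P(4, 27) = 729 and P(4, 28) = 784; 780 is not s-gonal.
s = 5: P(5, 22) = 715 and P(5, 23) = 782; 780 is not s-gonal.
s = 6: P(6, 20) = 780. ✓
s = 8: P(8, 16) = 736 and P(8, 17) = 833; 780 is not s-gonal.
s = 9: P(9, 15) = 750 and P(9, 16) = 856; 780 is not s-gonal.
s = 10: P(10, 14) = 742 and P(10, 15) = 855; 780 is not s-gonal.
Hits: s ∈ {3, 6} → 2.

2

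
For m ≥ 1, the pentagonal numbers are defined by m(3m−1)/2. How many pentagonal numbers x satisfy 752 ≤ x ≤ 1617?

The n-th pentagonal number is n(3n−1)/2.
Smallest index with value ≥ 752: n = 23 (giving 782).
Largest index with value ≤ 1617: n = 33 (giving 1617).
Indices 23 through 33: 11 terms.

11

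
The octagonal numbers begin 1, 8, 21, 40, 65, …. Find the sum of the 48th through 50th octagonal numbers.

Σ i(3i−2) = 3Σi² − 2Σi over i = 48..50.
Σi = 1275 − 1128 = 147 and Σi² = 42925 − 35720 = 7205.
3·7205 − 2·147 = 21321.

21321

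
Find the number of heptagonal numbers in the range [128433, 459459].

The n-th heptagonal number is n(5n−3)/2.
Smallest index with value ≥ 128433: n = 227 (giving 128482).
Largest index with value ≤ 459459: n = 429 (giving 459459).
Indices 227 through 429: 203 terms.

203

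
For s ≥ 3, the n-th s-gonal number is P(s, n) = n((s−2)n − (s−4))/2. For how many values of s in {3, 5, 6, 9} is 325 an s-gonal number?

s = 3: P(3, 25) = 325. ✓
s = 5: P(5, 14) = 287 and P(5, 15) = 330; 325 is not s-gonal.
s = 6: P(6, 13) = 325. ✓
s = 9: P(9, 10) = 325. ✓
Hits: s ∈ {3, 6, 9} → 3.

3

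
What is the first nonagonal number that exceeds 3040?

3075

Solve n(7n−5)/2 > 3040 for integer n.
The largest n with value ≤ 3040 is 29 (since 2871 ≤ 3040 < 3075), so the first above is n = 30, value 3075.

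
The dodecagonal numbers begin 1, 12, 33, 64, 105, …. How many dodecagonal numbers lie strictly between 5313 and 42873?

59

The n-th dodecagonal number is n(5n−4).
Smallest index with value > 5313: n = 34 (giving 5644).
Largest index with value < 42873: n = 92 (giving 41952).
Indices 34 through 92: 59 terms.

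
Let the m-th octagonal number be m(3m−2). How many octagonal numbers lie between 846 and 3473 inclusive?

The n-th octagonal number is n(3n−2).
Smallest index with value ≥ 846: n = 18 (giving 936).
Largest index with value ≤ 3473: n = 34 (giving 3400).
Indices 18 through 34: 17 terms.

17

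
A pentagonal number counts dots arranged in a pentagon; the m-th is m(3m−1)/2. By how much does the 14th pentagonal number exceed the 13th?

40

Consecutive pentagonal numbers differ by 3n − 2: here 3·14 − 2 = 40.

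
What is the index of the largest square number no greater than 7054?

Solve n² ≤ 7054 for integer n.
n = 83 gives 6889 ≤ 7054, while n = 84 gives 7056 > 7054; so the answer is index 83.

83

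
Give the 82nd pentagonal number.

The 82nd pentagonal number is n(3n−1)/2 with n = 82.
82·(3·82 − 1)/2 = 82·245/2 = 10045.

10045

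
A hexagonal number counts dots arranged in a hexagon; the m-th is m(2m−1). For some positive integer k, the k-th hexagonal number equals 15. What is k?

Set n(2n−1) = 15, giving 2n² − n − 15 = 0.
So n = (1 + 11) / 4 = 12/4 = 3.

3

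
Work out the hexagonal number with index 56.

6216

The 56th hexagonal number is n(2n−1) with n = 56.
56·(2·56 − 1) = 56·111 = 6216.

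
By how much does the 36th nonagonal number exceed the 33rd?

717

36·(7·36 − 5)/2 = 4446 and 33·(7·33 − 5)/2 = 3729.
Difference: 4446 − 3729 = 717.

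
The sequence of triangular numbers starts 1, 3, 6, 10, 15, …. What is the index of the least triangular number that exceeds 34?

8

Solve n(n+1)/2 > 34 for integer n.
The largest n with value ≤ 34 is 7 (since 28 ≤ 34 < 36), so the first above is n = 8, value 36.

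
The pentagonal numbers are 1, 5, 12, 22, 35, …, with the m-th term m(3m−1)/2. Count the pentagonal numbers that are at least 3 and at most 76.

The n-th pentagonal number is n(3n−1)/2.
Smallest index with value ≥ 3: n = 2 (giving 5).
Largest index with value ≤ 76: n = 7 (giving 70).
Indices 2 through 7: 6 terms.

6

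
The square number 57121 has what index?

239

We need n² = 57121, so n = √57121 = 239.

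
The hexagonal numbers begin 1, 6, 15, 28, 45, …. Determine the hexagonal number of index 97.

18721

The 97th hexagonal number is n(2n−1) with n = 97.
97·(2·97 − 1) = 97·193 = 18721.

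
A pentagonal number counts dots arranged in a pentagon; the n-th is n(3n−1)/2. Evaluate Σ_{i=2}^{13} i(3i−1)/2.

Σ i(3i−1)/2 = (3Σi² − Σi) / 2 over i = 2..13.
Σi = 91 − 1 = 90 and Σi² = 819 − 1 = 818.
(3·818 − 1·90) / 2 = 2364/2 = 1182.

1182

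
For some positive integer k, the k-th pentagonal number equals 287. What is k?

14

Set n(3n−1)/2 = 287, giving 3n² − n − 574 = 0.
So n = (1 + 83) / 6 = 84/6 = 14.
Check: 14·(3·14 − 1)/2 = 287. ✓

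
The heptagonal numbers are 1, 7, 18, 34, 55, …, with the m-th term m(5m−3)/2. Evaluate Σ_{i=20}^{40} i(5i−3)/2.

48230

Σ i(5i−3)/2 = (5Σi² − 3Σi) / 2 over i = 20..40.
Σi = 820 − 190 = 630 and Σi² = 22140 − 2470 = 19670.
(5·19670 − 3·630) / 2 = 96460/2 = 48230.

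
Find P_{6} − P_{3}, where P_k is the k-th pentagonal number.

6·(3·6 − 1)/2 = 51 and 3·(3·3 − 1)/2 = 12.
Difference: 51 − 12 = 39.

39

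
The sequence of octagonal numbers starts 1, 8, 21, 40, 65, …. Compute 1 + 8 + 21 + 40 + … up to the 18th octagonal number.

Σ i(3i−2) = 3Σi² − 2Σi over i = 1..18.
Σi = 171 and Σi² = 2109.
3·2109 − 2·171 = 5985.

5985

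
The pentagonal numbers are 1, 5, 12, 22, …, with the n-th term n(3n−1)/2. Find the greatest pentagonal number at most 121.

117

Solve n(3n−1)/2 ≤ 121 for integer n.
n = 9 gives 117 ≤ 121, while n = 10 gives 145 > 121; so the answer is 117.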